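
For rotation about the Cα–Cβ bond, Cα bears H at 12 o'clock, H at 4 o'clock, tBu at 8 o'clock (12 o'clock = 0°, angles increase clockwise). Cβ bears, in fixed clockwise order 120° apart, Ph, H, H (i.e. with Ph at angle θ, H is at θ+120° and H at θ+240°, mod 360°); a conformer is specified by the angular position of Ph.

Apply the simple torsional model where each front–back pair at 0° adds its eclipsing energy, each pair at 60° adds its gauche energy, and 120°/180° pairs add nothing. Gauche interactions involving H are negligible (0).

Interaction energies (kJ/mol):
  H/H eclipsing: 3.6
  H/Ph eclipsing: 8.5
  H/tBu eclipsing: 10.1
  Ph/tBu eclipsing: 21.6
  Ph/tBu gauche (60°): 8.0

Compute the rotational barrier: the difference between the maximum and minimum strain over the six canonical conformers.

28.8 kJ/mol

Ph at 0° (eclipsed): H–Ph eclipsed, H–H eclipsed, tBu–H eclipsed; 8.5 + 3.6 + 10.1 = 22.2 kJ/mol.
Ph at 60° (staggered): no non-H gauche contacts → 0.0 kJ/mol.
Ph at 120° (eclipsed): H–H eclipsed, H–Ph eclipsed, tBu–H eclipsed; 3.6 + 8.5 + 10.1 = 22.2 kJ/mol.
Ph at 180° (staggered): tBu–Ph gauche; 8.0 = 8.0 kJ/mol.
Ph at 240° (eclipsed): H–H eclipsed, H–H eclipsed, tBu–Ph eclipsed; 3.6 + 3.6 + 21.6 = 28.8 kJ/mol.
Ph at 300° (staggered): tBu–Ph gauche; 8.0 = 8.0 kJ/mol.
Max at 240° (28.8 kJ/mol), min at 60° (0.0 kJ/mol); barrier = 28.8 kJ/mol.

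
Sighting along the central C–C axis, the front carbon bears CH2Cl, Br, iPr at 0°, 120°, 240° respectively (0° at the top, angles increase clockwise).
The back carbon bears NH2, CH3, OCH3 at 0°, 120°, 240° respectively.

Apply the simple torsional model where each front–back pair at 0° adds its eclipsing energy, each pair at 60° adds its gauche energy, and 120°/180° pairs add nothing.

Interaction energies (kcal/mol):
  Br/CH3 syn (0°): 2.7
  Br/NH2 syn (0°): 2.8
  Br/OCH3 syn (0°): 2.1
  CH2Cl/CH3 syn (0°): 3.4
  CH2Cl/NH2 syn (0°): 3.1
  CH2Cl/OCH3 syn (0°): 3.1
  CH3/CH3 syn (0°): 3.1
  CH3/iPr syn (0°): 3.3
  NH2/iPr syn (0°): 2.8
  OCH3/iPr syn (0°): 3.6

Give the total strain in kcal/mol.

9.4 kcal/mol

This conformer is eclipsed. CH2Cl at 0° is eclipsed with NH2 at 0° (3.1); Br at 120° is eclipsed with CH3 at 120° (2.7); iPr at 240° is eclipsed with OCH3 at 240° (3.6). Total 9.4 kcal/mol.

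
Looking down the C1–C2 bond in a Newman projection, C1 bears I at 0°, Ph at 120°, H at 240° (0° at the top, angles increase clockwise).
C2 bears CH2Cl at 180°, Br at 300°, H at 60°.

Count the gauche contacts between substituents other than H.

Non-H gauche pairs: I(0°)/Br(300°); Ph(120°)/CH2Cl(180°) — 2 interactions.

2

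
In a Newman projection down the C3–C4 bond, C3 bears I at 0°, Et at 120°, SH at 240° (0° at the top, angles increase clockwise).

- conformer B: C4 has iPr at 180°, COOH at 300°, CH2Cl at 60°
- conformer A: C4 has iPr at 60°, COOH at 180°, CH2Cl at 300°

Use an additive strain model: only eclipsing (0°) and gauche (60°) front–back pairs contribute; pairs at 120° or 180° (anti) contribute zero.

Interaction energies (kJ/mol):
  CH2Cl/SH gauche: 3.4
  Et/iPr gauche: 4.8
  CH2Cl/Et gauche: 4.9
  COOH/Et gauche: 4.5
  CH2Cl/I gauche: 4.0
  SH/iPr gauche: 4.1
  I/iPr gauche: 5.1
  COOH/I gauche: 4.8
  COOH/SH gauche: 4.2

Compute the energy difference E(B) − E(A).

+0.8 kJ/mol

B (staggered): I(0°)/COOH(300°) gauche 4.8; I(0°)/CH2Cl(60°) gauche 4.0; Et(120°)/iPr(180°) gauche 4.8; Et(120°)/CH2Cl(60°) gauche 4.9; SH(240°)/iPr(180°) gauche 4.1; SH(240°)/COOH(300°) gauche 4.2 → 26.8 kJ/mol.
A (staggered): I(0°)/iPr(60°) gauche 5.1; I(0°)/CH2Cl(300°) gauche 4.0; Et(120°)/iPr(60°) gauche 4.8; Et(120°)/COOH(180°) gauche 4.5; SH(240°)/COOH(180°) gauche 4.2; SH(240°)/CH2Cl(300°) gauche 3.4 → 26.0 kJ/mol.
E(B) − E(A) = 26.8 − 26.0 = +0.8 kJ/mol.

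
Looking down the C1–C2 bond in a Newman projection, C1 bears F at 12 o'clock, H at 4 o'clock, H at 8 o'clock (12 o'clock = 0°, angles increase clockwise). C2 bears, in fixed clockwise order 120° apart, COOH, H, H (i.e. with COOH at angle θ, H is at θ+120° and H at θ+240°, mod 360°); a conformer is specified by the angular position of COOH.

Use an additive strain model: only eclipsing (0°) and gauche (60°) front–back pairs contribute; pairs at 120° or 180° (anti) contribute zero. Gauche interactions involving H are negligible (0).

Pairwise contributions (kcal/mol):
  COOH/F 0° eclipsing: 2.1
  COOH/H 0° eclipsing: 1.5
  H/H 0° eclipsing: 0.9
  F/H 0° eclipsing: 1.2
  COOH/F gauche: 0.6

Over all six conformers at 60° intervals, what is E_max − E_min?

3.9 kcal/mol

COOH at 0° (eclipsed): F(0°)/COOH(0°) eclipsed 2.1; H(120°)/H(120°) eclipsed 0.9; H(240°)/H(240°) eclipsed 0.9 → 3.9 kcal/mol.
COOH at 60° (staggered): F(0°)/COOH(60°) gauche 0.6 → 0.6 kcal/mol.
COOH at 120° (eclipsed): F(0°)/H(0°) eclipsed 1.2; H(120°)/COOH(120°) eclipsed 1.5; H(240°)/H(240°) eclipsed 0.9 → 3.6 kcal/mol.
COOH at 180° (staggered): no non-H gauche contacts → 0.0 kcal/mol.
COOH at 240° (eclipsed): F(0°)/H(0°) eclipsed 1.2; H(120°)/H(120°) eclipsed 0.9; H(240°)/COOH(240°) eclipsed 1.5 → 3.6 kcal/mol.
COOH at 300° (staggered): F(0°)/COOH(300°) gauche 0.6 → 0.6 kcal/mol.
Max at 0° (3.9 kcal/mol), min at 180° (0.0 kcal/mol); barrier = 3.9 kcal/mol.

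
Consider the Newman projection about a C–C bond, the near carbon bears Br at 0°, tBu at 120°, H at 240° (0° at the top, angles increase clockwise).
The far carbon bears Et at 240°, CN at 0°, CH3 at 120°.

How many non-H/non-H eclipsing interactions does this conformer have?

Non-H eclipsing pairs: Br(0°)/CN(0°); tBu(120°)/CH3(120°) — 2 interactions.

2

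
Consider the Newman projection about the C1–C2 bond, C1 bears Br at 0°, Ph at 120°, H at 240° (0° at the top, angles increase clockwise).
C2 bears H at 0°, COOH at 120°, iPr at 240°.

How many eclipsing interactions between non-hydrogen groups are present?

Non-H eclipsing pairs: Ph(120°)/COOH(120°) — 1 interaction.

1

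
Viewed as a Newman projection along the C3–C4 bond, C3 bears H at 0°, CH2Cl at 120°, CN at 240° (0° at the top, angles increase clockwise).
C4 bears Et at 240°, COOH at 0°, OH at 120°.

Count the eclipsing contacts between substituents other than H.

Non-H eclipsing pairs: CH2Cl(120°)/OH(120°); CN(240°)/Et(240°) — 2 interactions.

2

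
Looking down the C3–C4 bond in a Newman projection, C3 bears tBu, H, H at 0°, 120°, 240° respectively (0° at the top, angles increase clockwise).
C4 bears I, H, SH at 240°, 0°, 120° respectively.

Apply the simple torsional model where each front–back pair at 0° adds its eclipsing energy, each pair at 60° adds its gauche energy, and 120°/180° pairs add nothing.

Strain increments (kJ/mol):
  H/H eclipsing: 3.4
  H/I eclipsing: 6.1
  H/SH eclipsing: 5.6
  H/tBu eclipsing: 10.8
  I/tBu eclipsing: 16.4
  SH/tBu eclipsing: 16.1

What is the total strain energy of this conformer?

22.5 kJ/mol

This conformer is eclipsed. tBu at 0° is eclipsed with H at 0° (10.8); H at 120° is eclipsed with SH at 120° (5.6); H at 240° is eclipsed with I at 240° (6.1). Total 22.5 kJ/mol.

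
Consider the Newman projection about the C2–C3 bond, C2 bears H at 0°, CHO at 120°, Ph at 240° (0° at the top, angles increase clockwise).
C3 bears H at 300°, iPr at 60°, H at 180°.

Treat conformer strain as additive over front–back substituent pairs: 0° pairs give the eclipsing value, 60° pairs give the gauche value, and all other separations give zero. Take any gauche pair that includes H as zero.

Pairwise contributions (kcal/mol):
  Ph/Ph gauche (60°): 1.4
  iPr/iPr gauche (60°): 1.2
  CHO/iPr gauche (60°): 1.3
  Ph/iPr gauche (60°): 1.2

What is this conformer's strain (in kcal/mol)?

This conformer is staggered. CHO at 120° is gauche with iPr at 60° (1.3). Total 1.3 kcal/mol.

1.3 kcal/mol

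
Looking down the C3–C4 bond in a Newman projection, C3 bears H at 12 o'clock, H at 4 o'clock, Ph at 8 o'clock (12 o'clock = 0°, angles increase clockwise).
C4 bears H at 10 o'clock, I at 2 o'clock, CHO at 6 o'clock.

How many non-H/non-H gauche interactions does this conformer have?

1

Non-H gauche pairs: Ph(240°)/CHO(180°) — 1 interaction.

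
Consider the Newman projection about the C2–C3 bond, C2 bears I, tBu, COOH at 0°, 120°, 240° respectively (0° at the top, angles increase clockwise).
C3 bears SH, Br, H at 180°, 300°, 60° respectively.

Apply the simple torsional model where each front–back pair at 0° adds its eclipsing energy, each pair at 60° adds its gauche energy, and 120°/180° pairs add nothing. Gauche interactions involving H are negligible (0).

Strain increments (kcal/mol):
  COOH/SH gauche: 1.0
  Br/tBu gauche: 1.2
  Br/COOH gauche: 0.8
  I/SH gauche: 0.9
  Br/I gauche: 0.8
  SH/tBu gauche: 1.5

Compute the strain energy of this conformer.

This conformer is staggered. I at 0° is gauche with Br at 300° (0.8); tBu at 120° is gauche with SH at 180° (1.5); COOH at 240° is gauche with SH at 180° (1.0); COOH at 240° is gauche with Br at 300° (0.8). Total 4.1 kcal/mol.

4.1 kcal/mol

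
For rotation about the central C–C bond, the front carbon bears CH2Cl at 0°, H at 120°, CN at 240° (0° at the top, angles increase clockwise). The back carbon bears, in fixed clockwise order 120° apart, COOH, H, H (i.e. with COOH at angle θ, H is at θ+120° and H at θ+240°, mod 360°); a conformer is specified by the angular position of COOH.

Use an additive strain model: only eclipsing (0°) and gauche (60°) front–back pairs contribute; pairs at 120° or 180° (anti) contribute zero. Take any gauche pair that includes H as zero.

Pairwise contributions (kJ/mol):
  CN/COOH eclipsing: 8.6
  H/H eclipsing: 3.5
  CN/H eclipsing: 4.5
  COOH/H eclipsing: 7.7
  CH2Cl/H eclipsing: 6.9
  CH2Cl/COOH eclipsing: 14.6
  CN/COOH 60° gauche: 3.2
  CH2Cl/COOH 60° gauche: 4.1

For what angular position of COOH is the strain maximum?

COOH at 0° (eclipsed): CH2Cl(0°)/COOH(0°) eclipsed 14.6; H(120°)/H(120°) eclipsed 3.5; CN(240°)/H(240°) eclipsed 4.5 → 22.6 kJ/mol.
COOH at 60° (staggered): CH2Cl(0°)/COOH(60°) gauche 4.1 → 4.1 kJ/mol.
COOH at 120° (eclipsed): CH2Cl(0°)/H(0°) eclipsed 6.9; H(120°)/COOH(120°) eclipsed 7.7; CN(240°)/H(240°) eclipsed 4.5 → 19.1 kJ/mol.
COOH at 180° (staggered): CN(240°)/COOH(180°) gauche 3.2 → 3.2 kJ/mol.
COOH at 240° (eclipsed): CH2Cl(0°)/H(0°) eclipsed 6.9; H(120°)/H(120°) eclipsed 3.5; CN(240°)/COOH(240°) eclipsed 8.6 → 19.0 kJ/mol.
COOH at 300° (staggered): CH2Cl(0°)/COOH(300°) gauche 4.1; CN(240°)/COOH(300°) gauche 3.2 → 7.3 kJ/mol.
The maximum (22.6 kJ/mol) occurs with COOH at 0°.

0°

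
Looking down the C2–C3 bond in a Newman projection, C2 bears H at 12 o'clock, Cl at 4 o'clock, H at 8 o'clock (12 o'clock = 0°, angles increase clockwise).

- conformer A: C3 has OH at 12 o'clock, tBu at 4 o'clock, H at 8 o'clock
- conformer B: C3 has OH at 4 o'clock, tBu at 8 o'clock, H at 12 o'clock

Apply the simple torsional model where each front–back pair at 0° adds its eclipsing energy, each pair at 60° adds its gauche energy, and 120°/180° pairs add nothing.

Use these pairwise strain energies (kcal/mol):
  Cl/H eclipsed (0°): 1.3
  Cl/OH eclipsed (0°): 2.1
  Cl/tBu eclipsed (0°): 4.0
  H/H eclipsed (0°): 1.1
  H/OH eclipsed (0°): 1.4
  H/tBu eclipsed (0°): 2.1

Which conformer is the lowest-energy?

A (eclipsed): H(0°)/OH(0°) eclipsed 1.4; Cl(120°)/tBu(120°) eclipsed 4.0; H(240°)/H(240°) eclipsed 1.1 → 6.5 kcal/mol.
B (eclipsed): H(0°)/H(0°) eclipsed 1.1; Cl(120°)/OH(120°) eclipsed 2.1; H(240°)/tBu(240°) eclipsed 2.1 → 5.3 kcal/mol.
B has the lowest total (5.3 kcal/mol).

B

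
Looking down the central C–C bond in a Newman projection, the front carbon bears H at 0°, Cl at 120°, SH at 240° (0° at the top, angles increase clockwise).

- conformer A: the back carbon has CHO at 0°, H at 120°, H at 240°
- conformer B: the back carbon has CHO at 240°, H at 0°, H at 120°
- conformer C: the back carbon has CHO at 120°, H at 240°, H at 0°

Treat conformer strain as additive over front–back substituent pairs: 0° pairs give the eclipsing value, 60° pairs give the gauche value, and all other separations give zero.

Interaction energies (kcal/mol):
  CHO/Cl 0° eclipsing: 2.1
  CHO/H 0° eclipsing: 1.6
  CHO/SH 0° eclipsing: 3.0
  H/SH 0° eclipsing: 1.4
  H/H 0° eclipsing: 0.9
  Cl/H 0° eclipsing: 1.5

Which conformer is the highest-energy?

A (eclipsed): H(0°)/CHO(0°) eclipsed 1.6; Cl(120°)/H(120°) eclipsed 1.5; SH(240°)/H(240°) eclipsed 1.4 → 4.5 kcal/mol.
B (eclipsed): H(0°)/H(0°) eclipsed 0.9; Cl(120°)/H(120°) eclipsed 1.5; SH(240°)/CHO(240°) eclipsed 3.0 → 5.4 kcal/mol.
C (eclipsed): H(0°)/H(0°) eclipsed 0.9; Cl(120°)/CHO(120°) eclipsed 2.1; SH(240°)/H(240°) eclipsed 1.4 → 4.4 kcal/mol.
B has the highest total (5.4 kcal/mol).

B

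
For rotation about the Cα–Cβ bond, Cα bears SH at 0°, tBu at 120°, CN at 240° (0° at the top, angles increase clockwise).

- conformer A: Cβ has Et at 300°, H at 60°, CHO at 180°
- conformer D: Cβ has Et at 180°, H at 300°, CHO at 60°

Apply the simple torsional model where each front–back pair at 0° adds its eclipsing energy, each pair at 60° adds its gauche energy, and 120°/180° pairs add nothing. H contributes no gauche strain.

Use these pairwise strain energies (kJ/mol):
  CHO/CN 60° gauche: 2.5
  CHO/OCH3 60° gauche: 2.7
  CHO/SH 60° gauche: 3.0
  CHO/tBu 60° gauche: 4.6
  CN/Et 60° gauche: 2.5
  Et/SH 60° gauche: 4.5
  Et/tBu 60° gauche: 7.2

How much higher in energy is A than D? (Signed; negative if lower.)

A (staggered): SH–Et gauche, tBu–CHO gauche, CN–Et gauche, CN–CHO gauche; 4.5 + 4.6 + 2.5 + 2.5 = 14.1 kJ/mol.
D (staggered): SH–CHO gauche, tBu–Et gauche, tBu–CHO gauche, CN–Et gauche; 3.0 + 7.2 + 4.6 + 2.5 = 17.3 kJ/mol.
E(A) − E(D) = 14.1 − 17.3 = -3.2 kJ/mol.

-3.2 kJ/mol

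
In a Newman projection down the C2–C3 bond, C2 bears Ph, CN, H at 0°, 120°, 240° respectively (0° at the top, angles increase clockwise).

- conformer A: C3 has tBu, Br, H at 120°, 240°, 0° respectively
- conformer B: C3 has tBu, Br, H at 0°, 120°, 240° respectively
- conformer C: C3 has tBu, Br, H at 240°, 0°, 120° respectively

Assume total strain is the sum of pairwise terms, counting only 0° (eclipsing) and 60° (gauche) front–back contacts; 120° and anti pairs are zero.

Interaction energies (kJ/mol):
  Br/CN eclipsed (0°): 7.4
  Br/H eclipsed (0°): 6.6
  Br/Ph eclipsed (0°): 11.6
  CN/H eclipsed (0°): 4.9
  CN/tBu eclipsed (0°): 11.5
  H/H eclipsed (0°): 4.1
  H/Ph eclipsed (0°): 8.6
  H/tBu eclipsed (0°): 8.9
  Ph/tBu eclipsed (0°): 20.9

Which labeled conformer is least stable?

A (eclipsed): Ph(0°)/H(0°) eclipsed 8.6; CN(120°)/tBu(120°) eclipsed 11.5; H(240°)/Br(240°) eclipsed 6.6 → 26.7 kJ/mol.
B (eclipsed): Ph(0°)/tBu(0°) eclipsed 20.9; CN(120°)/Br(120°) eclipsed 7.4; H(240°)/H(240°) eclipsed 4.1 → 32.4 kJ/mol.
C (eclipsed): Ph(0°)/Br(0°) eclipsed 11.6; CN(120°)/H(120°) eclipsed 4.9; H(240°)/tBu(240°) eclipsed 8.9 → 25.4 kJ/mol.
B has the highest total (32.4 kJ/mol).

B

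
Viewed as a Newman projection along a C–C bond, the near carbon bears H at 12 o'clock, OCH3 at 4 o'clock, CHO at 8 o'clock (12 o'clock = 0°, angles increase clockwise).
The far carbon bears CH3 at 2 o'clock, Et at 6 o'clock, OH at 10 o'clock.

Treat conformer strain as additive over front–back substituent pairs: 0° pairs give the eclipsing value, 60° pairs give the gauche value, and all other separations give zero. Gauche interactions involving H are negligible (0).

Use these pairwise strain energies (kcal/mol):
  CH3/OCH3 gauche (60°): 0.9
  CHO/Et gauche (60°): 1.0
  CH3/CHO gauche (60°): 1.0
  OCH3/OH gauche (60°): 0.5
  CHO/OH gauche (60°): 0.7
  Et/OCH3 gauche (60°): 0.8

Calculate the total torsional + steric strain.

3.4 kcal/mol

This conformer (staggered): OCH3–CH3 gauche, OCH3–Et gauche, CHO–Et gauche, CHO–OH gauche; 0.9 + 0.8 + 1.0 + 0.7 = 3.4 kcal/mol.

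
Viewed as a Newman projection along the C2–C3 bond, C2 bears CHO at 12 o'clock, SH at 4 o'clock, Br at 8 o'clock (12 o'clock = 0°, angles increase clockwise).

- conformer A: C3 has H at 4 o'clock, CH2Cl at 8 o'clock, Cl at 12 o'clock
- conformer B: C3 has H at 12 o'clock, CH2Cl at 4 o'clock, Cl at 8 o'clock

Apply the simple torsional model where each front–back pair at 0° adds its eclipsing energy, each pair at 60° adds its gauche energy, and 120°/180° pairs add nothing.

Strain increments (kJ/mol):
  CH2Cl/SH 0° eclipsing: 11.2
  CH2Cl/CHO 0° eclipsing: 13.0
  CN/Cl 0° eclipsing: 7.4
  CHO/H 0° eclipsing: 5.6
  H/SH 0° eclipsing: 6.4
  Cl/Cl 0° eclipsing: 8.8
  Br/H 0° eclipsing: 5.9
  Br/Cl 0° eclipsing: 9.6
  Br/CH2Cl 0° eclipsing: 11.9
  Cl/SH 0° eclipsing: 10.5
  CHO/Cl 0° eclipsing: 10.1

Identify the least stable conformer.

A

A (eclipsed): CHO(0°)/Cl(0°) eclipsed 10.1; SH(120°)/H(120°) eclipsed 6.4; Br(240°)/CH2Cl(240°) eclipsed 11.9 → 28.4 kJ/mol.
B (eclipsed): CHO(0°)/H(0°) eclipsed 5.6; SH(120°)/CH2Cl(120°) eclipsed 11.2; Br(240°)/Cl(240°) eclipsed 9.6 → 26.4 kJ/mol.
A has the highest total (28.4 kJ/mol).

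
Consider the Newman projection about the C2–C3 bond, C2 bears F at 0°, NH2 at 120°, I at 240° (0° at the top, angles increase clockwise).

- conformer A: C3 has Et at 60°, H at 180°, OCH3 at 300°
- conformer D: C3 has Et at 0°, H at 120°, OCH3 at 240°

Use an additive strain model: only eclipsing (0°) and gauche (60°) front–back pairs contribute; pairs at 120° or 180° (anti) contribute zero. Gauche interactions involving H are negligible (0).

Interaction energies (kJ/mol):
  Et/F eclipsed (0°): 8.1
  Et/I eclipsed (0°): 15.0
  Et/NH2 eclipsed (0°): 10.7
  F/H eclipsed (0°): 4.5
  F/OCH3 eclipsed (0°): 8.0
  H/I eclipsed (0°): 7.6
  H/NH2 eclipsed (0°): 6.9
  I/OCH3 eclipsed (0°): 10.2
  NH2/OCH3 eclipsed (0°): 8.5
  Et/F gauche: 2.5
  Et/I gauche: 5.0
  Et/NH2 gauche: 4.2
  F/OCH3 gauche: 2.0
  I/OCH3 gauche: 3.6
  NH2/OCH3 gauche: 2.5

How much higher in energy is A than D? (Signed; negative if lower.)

A is staggered. F at 0° is gauche with Et at 60° (2.5); F at 0° is gauche with OCH3 at 300° (2.0); NH2 at 120° is gauche with Et at 60° (4.2); I at 240° is gauche with OCH3 at 300° (3.6). Total 12.3 kJ/mol.
D is eclipsed. F at 0° is eclipsed with Et at 0° (8.1); NH2 at 120° is eclipsed with H at 120° (6.9); I at 240° is eclipsed with OCH3 at 240° (10.2). Total 25.2 kJ/mol.
E(A) − E(D) = 12.3 − 25.2 = -12.9 kJ/mol.

-12.9 kJ/mol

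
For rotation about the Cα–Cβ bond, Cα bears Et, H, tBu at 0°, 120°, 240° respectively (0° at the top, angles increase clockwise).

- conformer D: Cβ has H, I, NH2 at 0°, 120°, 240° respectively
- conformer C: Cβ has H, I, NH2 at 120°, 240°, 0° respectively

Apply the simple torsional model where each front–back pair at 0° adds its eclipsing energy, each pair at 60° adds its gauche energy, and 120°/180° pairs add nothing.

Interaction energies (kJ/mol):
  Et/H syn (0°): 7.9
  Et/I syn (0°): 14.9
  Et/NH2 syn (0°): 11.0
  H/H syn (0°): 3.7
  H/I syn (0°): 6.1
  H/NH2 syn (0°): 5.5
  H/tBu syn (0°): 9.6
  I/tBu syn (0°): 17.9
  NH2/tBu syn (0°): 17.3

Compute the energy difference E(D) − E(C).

D (eclipsed): Et–H eclipsed, H–I eclipsed, tBu–NH2 eclipsed; 7.9 + 6.1 + 17.3 = 31.3 kJ/mol.
C (eclipsed): Et–NH2 eclipsed, H–H eclipsed, tBu–I eclipsed; 11.0 + 3.7 + 17.9 = 32.6 kJ/mol.
E(D) − E(C) = 31.3 − 32.6 = -1.3 kJ/mol.

-1.3 kJ/mol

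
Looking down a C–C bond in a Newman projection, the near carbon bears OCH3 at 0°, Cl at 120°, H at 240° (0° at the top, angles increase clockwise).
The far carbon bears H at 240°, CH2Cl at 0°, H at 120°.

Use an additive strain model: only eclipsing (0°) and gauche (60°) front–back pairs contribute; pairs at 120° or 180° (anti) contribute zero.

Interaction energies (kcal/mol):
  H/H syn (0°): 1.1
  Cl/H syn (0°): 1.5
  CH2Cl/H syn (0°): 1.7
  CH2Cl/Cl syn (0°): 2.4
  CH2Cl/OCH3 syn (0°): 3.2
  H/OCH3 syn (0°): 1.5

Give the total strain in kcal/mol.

This conformer (eclipsed): OCH3(0°)/CH2Cl(0°) eclipsed 3.2; Cl(120°)/H(120°) eclipsed 1.5; H(240°)/H(240°) eclipsed 1.1 → 5.8 kcal/mol.

5.8 kcal/mol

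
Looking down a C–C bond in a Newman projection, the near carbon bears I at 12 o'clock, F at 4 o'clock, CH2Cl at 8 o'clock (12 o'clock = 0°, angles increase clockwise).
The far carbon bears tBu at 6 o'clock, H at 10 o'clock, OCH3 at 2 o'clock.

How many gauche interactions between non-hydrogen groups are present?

Non-H gauche pairs: I(0°)/OCH3(60°); F(120°)/tBu(180°); F(120°)/OCH3(60°); CH2Cl(240°)/tBu(180°) — 4 interactions.

4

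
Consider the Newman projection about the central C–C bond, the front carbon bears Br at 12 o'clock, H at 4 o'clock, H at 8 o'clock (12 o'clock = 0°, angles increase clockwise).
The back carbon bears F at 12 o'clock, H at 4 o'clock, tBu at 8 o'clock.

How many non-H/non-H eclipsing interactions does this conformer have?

1

Non-H eclipsing pairs: Br(0°)/F(0°) — 1 interaction.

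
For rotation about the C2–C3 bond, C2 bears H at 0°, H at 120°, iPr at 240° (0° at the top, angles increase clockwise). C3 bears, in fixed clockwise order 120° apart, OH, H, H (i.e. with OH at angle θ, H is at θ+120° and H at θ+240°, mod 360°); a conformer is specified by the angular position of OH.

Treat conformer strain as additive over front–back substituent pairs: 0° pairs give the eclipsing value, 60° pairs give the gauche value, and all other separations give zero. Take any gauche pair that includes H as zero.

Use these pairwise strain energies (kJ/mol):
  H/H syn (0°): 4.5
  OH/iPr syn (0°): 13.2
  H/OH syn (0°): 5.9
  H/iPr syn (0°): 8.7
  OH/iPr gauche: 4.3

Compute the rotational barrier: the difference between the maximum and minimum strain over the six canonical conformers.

OH at 0° is eclipsed. H at 0° is eclipsed with OH at 0° (5.9); H at 120° is eclipsed with H at 120° (4.5); iPr at 240° is eclipsed with H at 240° (8.7). Total 19.1 kJ/mol.
OH at 60° (staggered): no non-H gauche contacts → 0.0 kJ/mol.
OH at 120° is eclipsed. H at 0° is eclipsed with H at 0° (4.5); H at 120° is eclipsed with OH at 120° (5.9); iPr at 240° is eclipsed with H at 240° (8.7). Total 19.1 kJ/mol.
OH at 180° is staggered. iPr at 240° is gauche with OH at 180° (4.3). Total 4.3 kJ/mol.
OH at 240° is eclipsed. H at 0° is eclipsed with H at 0° (4.5); H at 120° is eclipsed with H at 120° (4.5); iPr at 240° is eclipsed with OH at 240° (13.2). Total 22.2 kJ/mol.
OH at 300° is staggered. iPr at 240° is gauche with OH at 300° (4.3). Total 4.3 kJ/mol.
Max at 240° (22.2 kJ/mol), min at 60° (0.0 kJ/mol); barrier = 22.2 kJ/mol.

22.2 kJ/mol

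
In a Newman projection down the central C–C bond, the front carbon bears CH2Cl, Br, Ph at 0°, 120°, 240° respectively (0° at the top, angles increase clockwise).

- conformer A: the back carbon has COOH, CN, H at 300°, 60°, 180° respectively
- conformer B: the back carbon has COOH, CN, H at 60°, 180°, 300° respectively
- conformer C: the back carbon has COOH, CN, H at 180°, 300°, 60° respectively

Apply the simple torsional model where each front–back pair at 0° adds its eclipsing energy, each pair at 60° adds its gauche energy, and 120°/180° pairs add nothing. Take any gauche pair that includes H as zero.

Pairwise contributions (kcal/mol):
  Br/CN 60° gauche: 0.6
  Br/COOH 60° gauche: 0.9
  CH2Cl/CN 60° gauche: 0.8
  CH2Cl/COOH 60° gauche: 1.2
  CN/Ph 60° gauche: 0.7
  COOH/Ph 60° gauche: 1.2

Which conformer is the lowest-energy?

B

A (staggered): CH2Cl(0°)/COOH(300°) gauche 1.2; CH2Cl(0°)/CN(60°) gauche 0.8; Br(120°)/CN(60°) gauche 0.6; Ph(240°)/COOH(300°) gauche 1.2 → 3.8 kcal/mol.
B (staggered): CH2Cl(0°)/COOH(60°) gauche 1.2; Br(120°)/COOH(60°) gauche 0.9; Br(120°)/CN(180°) gauche 0.6; Ph(240°)/CN(180°) gauche 0.7 → 3.4 kcal/mol.
C (staggered): CH2Cl(0°)/CN(300°) gauche 0.8; Br(120°)/COOH(180°) gauche 0.9; Ph(240°)/COOH(180°) gauche 1.2; Ph(240°)/CN(300°) gauche 0.7 → 3.6 kcal/mol.
B has the lowest total (3.4 kcal/mol).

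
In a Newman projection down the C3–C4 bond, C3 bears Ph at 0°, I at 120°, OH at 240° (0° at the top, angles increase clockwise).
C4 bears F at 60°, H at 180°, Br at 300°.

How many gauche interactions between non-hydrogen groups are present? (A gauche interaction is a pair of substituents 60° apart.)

4

Non-H gauche pairs: Ph(0°)/F(60°); Ph(0°)/Br(300°); I(120°)/F(60°); OH(240°)/Br(300°) — 4 interactions.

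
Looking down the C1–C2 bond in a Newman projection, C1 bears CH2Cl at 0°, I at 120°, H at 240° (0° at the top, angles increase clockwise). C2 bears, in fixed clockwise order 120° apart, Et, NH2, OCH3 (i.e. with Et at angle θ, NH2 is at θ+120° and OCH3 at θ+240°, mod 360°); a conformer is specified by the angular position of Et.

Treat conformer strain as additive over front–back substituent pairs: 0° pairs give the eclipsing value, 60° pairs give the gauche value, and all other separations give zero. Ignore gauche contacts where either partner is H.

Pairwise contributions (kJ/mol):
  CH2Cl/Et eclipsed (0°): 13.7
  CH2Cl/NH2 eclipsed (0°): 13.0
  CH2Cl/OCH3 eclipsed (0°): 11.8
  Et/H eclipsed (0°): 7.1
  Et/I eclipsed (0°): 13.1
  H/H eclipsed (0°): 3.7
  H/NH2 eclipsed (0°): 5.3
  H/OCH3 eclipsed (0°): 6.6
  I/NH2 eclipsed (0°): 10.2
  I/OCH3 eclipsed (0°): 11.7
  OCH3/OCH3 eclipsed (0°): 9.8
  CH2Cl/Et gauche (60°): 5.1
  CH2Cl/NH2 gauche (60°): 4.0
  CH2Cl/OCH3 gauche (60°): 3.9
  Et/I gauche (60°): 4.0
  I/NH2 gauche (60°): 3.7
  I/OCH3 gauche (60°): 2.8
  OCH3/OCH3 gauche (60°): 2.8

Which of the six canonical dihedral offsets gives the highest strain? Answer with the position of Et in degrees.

240°

Et at 0° (eclipsed): CH2Cl–Et eclipsed, I–NH2 eclipsed, H–OCH3 eclipsed; 13.7 + 10.2 + 6.6 = 30.5 kJ/mol.
Et at 60° (staggered): CH2Cl–Et gauche, CH2Cl–OCH3 gauche, I–Et gauche, I–NH2 gauche; 5.1 + 3.9 + 4.0 + 3.7 = 16.7 kJ/mol.
Et at 120° (eclipsed): CH2Cl–OCH3 eclipsed, I–Et eclipsed, H–NH2 eclipsed; 11.8 + 13.1 + 5.3 = 30.2 kJ/mol.
Et at 180° (staggered): CH2Cl–NH2 gauche, CH2Cl–OCH3 gauche, I–Et gauche, I–OCH3 gauche; 4.0 + 3.9 + 4.0 + 2.8 = 14.7 kJ/mol.
Et at 240° (eclipsed): CH2Cl–NH2 eclipsed, I–OCH3 eclipsed, H–Et eclipsed; 13.0 + 11.7 + 7.1 = 31.8 kJ/mol.
Et at 300° (staggered): CH2Cl–Et gauche, CH2Cl–NH2 gauche, I–NH2 gauche, I–OCH3 gauche; 5.1 + 4.0 + 3.7 + 2.8 = 15.6 kJ/mol.
The maximum (31.8 kJ/mol) occurs with Et at 240°.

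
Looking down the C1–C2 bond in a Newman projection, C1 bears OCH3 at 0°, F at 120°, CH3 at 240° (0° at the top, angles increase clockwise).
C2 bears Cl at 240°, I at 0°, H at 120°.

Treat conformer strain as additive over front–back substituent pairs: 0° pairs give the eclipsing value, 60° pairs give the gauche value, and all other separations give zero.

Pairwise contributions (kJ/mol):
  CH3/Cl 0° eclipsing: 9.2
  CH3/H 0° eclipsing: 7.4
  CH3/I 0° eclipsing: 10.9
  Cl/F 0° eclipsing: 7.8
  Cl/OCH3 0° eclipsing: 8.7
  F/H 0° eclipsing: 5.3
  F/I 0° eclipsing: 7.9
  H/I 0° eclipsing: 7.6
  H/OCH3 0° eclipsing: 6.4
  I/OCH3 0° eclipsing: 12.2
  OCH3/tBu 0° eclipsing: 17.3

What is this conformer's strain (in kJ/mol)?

This conformer (eclipsed): OCH3–I eclipsed, F–H eclipsed, CH3–Cl eclipsed; 12.2 + 5.3 + 9.2 = 26.7 kJ/mol.

26.7 kJ/mol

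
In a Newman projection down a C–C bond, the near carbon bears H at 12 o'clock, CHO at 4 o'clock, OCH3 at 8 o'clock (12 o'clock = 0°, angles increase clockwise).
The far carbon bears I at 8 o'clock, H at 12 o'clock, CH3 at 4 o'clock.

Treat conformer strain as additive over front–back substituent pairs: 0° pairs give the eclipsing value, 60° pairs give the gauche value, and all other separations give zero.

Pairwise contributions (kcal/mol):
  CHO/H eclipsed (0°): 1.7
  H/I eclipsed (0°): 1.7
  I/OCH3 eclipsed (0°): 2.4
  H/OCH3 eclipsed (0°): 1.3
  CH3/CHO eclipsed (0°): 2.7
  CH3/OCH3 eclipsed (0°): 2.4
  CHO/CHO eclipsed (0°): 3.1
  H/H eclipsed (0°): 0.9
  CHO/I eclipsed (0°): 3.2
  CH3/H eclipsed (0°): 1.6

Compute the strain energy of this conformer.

This conformer (eclipsed): H–H eclipsed, CHO–CH3 eclipsed, OCH3–I eclipsed; 0.9 + 2.7 + 2.4 = 6.0 kcal/mol.

6.0 kcal/mol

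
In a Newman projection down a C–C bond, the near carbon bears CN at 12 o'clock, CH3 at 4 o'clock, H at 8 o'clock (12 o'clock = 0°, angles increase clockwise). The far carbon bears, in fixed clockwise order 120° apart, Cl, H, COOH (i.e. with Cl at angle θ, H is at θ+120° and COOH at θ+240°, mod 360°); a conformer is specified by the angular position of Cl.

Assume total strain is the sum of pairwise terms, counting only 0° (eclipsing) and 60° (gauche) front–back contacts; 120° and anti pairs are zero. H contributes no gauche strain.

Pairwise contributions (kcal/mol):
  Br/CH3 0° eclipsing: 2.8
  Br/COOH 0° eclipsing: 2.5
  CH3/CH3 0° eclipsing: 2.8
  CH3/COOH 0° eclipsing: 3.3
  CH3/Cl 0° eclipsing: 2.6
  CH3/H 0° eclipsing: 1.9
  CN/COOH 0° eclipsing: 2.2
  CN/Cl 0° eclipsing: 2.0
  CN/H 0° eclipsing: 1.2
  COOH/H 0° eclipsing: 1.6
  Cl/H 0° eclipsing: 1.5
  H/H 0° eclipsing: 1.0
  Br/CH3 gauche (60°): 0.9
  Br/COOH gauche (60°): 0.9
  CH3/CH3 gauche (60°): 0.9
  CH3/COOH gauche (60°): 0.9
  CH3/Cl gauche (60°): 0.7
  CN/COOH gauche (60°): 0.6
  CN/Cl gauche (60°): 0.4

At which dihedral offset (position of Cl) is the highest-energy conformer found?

Cl at 0° is eclipsed. CN at 0° is eclipsed with Cl at 0° (2.0); CH3 at 120° is eclipsed with H at 120° (1.9); H at 240° is eclipsed with COOH at 240° (1.6). Total 5.5 kcal/mol.
Cl at 60° is staggered. CN at 0° is gauche with Cl at 60° (0.4); CN at 0° is gauche with COOH at 300° (0.6); CH3 at 120° is gauche with Cl at 60° (0.7). Total 1.7 kcal/mol.
Cl at 120° is eclipsed. CN at 0° is eclipsed with COOH at 0° (2.2); CH3 at 120° is eclipsed with Cl at 120° (2.6); H at 240° is eclipsed with H at 240° (1.0). Total 5.8 kcal/mol.
Cl at 180° is staggered. CN at 0° is gauche with COOH at 60° (0.6); CH3 at 120° is gauche with Cl at 180° (0.7); CH3 at 120° is gauche with COOH at 60° (0.9). Total 2.2 kcal/mol.
Cl at 240° is eclipsed. CN at 0° is eclipsed with H at 0° (1.2); CH3 at 120° is eclipsed with COOH at 120° (3.3); H at 240° is eclipsed with Cl at 240° (1.5). Total 6.0 kcal/mol.
Cl at 300° is staggered. CN at 0° is gauche with Cl at 300° (0.4); CH3 at 120° is gauche with COOH at 180° (0.9). Total 1.3 kcal/mol.
The maximum (6.0 kcal/mol) occurs with Cl at 240°.

240°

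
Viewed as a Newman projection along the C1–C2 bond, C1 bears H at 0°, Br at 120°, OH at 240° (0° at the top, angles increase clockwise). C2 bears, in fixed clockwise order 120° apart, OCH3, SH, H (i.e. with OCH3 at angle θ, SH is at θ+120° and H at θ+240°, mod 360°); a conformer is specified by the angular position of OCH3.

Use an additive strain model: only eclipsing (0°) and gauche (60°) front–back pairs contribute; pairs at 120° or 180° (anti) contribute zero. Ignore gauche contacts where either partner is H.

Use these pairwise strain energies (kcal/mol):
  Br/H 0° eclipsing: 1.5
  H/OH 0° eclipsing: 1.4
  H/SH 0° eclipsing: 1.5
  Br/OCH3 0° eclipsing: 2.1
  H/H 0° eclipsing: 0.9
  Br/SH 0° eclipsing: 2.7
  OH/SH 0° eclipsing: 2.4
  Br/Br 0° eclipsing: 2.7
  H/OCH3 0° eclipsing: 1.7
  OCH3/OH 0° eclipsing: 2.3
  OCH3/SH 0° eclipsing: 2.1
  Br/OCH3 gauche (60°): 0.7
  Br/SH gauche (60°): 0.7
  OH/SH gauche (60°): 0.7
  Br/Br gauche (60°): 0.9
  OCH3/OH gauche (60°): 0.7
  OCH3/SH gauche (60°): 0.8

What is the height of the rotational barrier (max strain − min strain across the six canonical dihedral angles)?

OCH3 at 0° (eclipsed): H–OCH3 eclipsed, Br–SH eclipsed, OH–H eclipsed; 1.7 + 2.7 + 1.4 = 5.8 kcal/mol.
OCH3 at 60° (staggered): Br–OCH3 gauche, Br–SH gauche, OH–SH gauche; 0.7 + 0.7 + 0.7 = 2.1 kcal/mol.
OCH3 at 120° (eclipsed): H–H eclipsed, Br–OCH3 eclipsed, OH–SH eclipsed; 0.9 + 2.1 + 2.4 = 5.4 kcal/mol.
OCH3 at 180° (staggered): Br–OCH3 gauche, OH–OCH3 gauche, OH–SH gauche; 0.7 + 0.7 + 0.7 = 2.1 kcal/mol.
OCH3 at 240° (eclipsed): H–SH eclipsed, Br–H eclipsed, OH–OCH3 eclipsed; 1.5 + 1.5 + 2.3 = 5.3 kcal/mol.
OCH3 at 300° (staggered): Br–SH gauche, OH–OCH3 gauche; 0.7 + 0.7 = 1.4 kcal/mol.
Max at 0° (5.8 kcal/mol), min at 300° (1.4 kcal/mol); barrier = 4.4 kcal/mol.

4.4 kcal/mol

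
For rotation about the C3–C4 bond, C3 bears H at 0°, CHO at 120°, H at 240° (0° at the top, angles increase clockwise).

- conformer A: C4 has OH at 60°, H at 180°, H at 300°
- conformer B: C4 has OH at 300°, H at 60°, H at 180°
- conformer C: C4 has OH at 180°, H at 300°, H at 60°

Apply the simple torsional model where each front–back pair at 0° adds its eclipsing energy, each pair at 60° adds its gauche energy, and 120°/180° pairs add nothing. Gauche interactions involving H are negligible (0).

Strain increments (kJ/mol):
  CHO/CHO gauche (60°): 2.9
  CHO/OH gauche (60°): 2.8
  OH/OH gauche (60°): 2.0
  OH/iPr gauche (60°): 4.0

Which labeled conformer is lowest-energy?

B

A (staggered): CHO(120°)/OH(60°) gauche 2.8 → 2.8 kJ/mol.
B (staggered): no non-H gauche contacts → 0.0 kJ/mol.
C (staggered): CHO(120°)/OH(180°) gauche 2.8 → 2.8 kJ/mol.
B has the lowest total (0.0 kJ/mol).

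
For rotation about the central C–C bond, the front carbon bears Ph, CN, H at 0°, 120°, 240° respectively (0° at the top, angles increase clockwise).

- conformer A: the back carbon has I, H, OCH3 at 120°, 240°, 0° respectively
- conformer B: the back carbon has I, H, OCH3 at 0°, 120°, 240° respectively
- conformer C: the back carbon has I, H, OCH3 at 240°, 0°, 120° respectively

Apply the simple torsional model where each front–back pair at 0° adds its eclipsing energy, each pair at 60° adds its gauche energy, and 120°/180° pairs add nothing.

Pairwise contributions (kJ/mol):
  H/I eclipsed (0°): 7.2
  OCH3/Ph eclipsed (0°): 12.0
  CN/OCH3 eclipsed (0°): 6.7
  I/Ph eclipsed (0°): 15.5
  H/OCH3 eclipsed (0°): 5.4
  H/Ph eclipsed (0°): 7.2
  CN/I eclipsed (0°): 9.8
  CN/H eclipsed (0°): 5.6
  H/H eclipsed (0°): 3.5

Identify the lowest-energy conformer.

A (eclipsed): Ph(0°)/OCH3(0°) eclipsed 12.0; CN(120°)/I(120°) eclipsed 9.8; H(240°)/H(240°) eclipsed 3.5 → 25.3 kJ/mol.
B (eclipsed): Ph(0°)/I(0°) eclipsed 15.5; CN(120°)/H(120°) eclipsed 5.6; H(240°)/OCH3(240°) eclipsed 5.4 → 26.5 kJ/mol.
C (eclipsed): Ph(0°)/H(0°) eclipsed 7.2; CN(120°)/OCH3(120°) eclipsed 6.7; H(240°)/I(240°) eclipsed 7.2 → 21.1 kJ/mol.
C has the lowest total (21.1 kJ/mol).

C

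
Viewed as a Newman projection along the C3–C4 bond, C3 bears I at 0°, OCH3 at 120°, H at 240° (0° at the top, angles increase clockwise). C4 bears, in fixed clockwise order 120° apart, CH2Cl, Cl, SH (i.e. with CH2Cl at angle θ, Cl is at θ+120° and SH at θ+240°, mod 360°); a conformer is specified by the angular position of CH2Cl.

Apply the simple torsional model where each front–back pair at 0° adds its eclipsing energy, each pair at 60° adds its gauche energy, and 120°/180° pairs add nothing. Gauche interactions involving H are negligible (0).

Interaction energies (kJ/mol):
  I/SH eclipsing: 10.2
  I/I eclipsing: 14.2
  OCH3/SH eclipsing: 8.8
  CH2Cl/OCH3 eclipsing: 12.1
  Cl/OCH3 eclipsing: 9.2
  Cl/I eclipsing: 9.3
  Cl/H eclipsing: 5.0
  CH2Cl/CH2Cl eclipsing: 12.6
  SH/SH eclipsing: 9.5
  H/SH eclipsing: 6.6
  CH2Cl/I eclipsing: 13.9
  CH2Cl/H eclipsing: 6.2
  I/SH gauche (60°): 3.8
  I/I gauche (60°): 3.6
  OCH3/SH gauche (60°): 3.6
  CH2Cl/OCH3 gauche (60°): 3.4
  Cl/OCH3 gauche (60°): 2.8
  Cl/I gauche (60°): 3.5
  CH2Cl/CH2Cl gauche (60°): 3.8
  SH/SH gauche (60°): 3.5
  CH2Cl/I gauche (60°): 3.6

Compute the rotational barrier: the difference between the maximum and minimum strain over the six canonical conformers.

CH2Cl at 0° (eclipsed): I(0°)/CH2Cl(0°) eclipsed 13.9; OCH3(120°)/Cl(120°) eclipsed 9.2; H(240°)/SH(240°) eclipsed 6.6 → 29.7 kJ/mol.
CH2Cl at 60° (staggered): I(0°)/CH2Cl(60°) gauche 3.6; I(0°)/SH(300°) gauche 3.8; OCH3(120°)/CH2Cl(60°) gauche 3.4; OCH3(120°)/Cl(180°) gauche 2.8 → 13.6 kJ/mol.
CH2Cl at 120° (eclipsed): I(0°)/SH(0°) eclipsed 10.2; OCH3(120°)/CH2Cl(120°) eclipsed 12.1; H(240°)/Cl(240°) eclipsed 5.0 → 27.3 kJ/mol.
CH2Cl at 180° (staggered): I(0°)/Cl(300°) gauche 3.5; I(0°)/SH(60°) gauche 3.8; OCH3(120°)/CH2Cl(180°) gauche 3.4; OCH3(120°)/SH(60°) gauche 3.6 → 14.3 kJ/mol.
CH2Cl at 240° (eclipsed): I(0°)/Cl(0°) eclipsed 9.3; OCH3(120°)/SH(120°) eclipsed 8.8; H(240°)/CH2Cl(240°) eclipsed 6.2 → 24.3 kJ/mol.
CH2Cl at 300° (staggered): I(0°)/CH2Cl(300°) gauche 3.6; I(0°)/Cl(60°) gauche 3.5; OCH3(120°)/Cl(60°) gauche 2.8; OCH3(120°)/SH(180°) gauche 3.6 → 13.5 kJ/mol.
Max at 0° (29.7 kJ/mol), min at 300° (13.5 kJ/mol); barrier = 16.2 kJ/mol.

16.2 kJ/mol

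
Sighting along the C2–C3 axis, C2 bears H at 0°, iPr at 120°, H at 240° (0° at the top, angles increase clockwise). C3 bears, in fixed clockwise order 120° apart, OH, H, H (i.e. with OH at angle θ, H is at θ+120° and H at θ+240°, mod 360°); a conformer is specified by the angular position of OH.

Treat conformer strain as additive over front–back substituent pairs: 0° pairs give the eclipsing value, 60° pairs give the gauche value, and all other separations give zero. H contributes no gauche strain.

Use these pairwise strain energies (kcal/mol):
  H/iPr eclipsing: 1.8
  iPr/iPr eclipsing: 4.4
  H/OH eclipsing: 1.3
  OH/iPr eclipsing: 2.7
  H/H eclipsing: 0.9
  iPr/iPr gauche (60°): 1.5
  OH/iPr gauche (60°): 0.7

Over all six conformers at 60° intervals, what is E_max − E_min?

OH at 0° is eclipsed. H at 0° is eclipsed with OH at 0° (1.3); iPr at 120° is eclipsed with H at 120° (1.8); H at 240° is eclipsed with H at 240° (0.9). Total 4.0 kcal/mol.
OH at 60° is staggered. iPr at 120° is gauche with OH at 60° (0.7). Total 0.7 kcal/mol.
OH at 120° is eclipsed. H at 0° is eclipsed with H at 0° (0.9); iPr at 120° is eclipsed with OH at 120° (2.7); H at 240° is eclipsed with H at 240° (0.9). Total 4.5 kcal/mol.
OH at 180° is staggered. iPr at 120° is gauche with OH at 180° (0.7). Total 0.7 kcal/mol.
OH at 240° is eclipsed. H at 0° is eclipsed with H at 0° (0.9); iPr at 120° is eclipsed with H at 120° (1.8); H at 240° is eclipsed with OH at 240° (1.3). Total 4.0 kcal/mol.
OH at 300° (staggered): no non-H gauche contacts → 0.0 kcal/mol.
Max at 120° (4.5 kcal/mol), min at 300° (0.0 kcal/mol); barrier = 4.5 kcal/mol.

4.5 kcal/mol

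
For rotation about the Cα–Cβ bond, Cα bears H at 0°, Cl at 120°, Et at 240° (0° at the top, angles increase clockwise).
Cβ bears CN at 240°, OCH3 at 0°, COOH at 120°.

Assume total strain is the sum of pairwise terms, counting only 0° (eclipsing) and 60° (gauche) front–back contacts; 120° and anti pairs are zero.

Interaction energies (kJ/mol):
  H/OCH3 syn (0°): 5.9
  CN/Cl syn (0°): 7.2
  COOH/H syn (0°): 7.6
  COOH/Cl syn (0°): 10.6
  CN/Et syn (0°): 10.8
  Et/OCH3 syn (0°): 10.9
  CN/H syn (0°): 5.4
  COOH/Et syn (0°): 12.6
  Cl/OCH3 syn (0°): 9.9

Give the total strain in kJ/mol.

This conformer is eclipsed. H at 0° is eclipsed with OCH3 at 0° (5.9); Cl at 120° is eclipsed with COOH at 120° (10.6); Et at 240° is eclipsed with CN at 240° (10.8). Total 27.3 kJ/mol.

27.3 kJ/mol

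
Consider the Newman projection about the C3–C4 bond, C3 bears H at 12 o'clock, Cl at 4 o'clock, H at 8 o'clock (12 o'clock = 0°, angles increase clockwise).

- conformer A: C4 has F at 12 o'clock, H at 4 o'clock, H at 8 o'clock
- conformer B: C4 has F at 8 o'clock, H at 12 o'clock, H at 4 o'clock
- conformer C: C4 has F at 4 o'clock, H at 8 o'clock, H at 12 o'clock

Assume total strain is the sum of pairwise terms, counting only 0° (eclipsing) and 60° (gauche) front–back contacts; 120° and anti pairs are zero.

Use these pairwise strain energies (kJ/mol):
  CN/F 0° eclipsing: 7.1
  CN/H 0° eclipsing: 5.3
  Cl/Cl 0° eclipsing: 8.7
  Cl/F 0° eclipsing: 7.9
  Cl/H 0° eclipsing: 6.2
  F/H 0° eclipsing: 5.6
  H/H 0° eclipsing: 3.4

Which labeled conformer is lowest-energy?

C

A (eclipsed): H(0°)/F(0°) eclipsed 5.6; Cl(120°)/H(120°) eclipsed 6.2; H(240°)/H(240°) eclipsed 3.4 → 15.2 kJ/mol.
B (eclipsed): H(0°)/H(0°) eclipsed 3.4; Cl(120°)/H(120°) eclipsed 6.2; H(240°)/F(240°) eclipsed 5.6 → 15.2 kJ/mol.
C (eclipsed): H(0°)/H(0°) eclipsed 3.4; Cl(120°)/F(120°) eclipsed 7.9; H(240°)/H(240°) eclipsed 3.4 → 14.7 kJ/mol.
C has the lowest total (14.7 kJ/mol).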